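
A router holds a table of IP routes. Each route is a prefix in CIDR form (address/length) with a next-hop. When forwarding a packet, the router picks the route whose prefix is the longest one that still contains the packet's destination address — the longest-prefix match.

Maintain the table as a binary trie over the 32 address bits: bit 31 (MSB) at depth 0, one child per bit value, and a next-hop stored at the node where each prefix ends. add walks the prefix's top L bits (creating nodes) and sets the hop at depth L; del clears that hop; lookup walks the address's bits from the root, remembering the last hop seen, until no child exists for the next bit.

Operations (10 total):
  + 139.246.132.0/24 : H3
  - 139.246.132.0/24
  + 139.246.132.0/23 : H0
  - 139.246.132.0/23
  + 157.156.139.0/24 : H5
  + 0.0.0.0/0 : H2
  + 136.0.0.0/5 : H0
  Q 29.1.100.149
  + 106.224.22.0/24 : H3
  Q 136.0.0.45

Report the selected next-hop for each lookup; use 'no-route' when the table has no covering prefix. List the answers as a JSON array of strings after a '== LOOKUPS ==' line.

Apply in order:
  + 139.246.132.0/24 (H3) depth=24
  del 139.246.132.0/24 (clear depth 24)
  + 139.246.132.0/23 (H0) depth=23
  del 139.246.132.0/23 (clear depth 23)
  + 157.156.139.0/24 (H5) depth=24
  + 0.0.0.0/0 (H2) depth=0
  + 136.0.0.0/5 (H0) depth=5
  lookup 29.1.100.149: bits ε walk d0:H2 -> H2
  + 106.224.22.0/24 (H3) depth=24
  lookup 136.0.0.45: bits 100010 walk d0:H2→d1:-→d2:-→d3:-→d4:-→d5:H0→d6:- -> H0

== LOOKUPS ==
["H2","H0"]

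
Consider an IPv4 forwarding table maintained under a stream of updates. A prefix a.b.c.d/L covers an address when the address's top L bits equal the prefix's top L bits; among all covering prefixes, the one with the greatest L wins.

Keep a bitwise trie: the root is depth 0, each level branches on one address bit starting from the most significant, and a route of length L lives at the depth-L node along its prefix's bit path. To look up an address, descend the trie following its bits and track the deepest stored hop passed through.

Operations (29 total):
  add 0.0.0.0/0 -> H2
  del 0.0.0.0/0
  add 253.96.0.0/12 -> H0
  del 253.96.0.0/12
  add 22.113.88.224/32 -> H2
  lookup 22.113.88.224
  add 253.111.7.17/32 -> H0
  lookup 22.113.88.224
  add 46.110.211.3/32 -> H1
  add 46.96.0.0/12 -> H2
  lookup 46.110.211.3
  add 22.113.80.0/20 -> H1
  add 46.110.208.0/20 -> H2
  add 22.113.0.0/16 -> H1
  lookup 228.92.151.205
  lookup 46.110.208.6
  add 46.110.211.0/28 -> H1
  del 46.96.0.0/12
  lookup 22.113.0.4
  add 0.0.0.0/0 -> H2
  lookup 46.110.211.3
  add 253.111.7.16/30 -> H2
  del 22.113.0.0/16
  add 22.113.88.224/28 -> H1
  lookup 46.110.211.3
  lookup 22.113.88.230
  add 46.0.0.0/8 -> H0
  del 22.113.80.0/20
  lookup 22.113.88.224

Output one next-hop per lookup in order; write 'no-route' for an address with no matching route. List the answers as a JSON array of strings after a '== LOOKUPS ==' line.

Trace:
  add 0.0.0.0/0 -> H2 at depth 0
  - 0.0.0.0/0 clear@0
  add 253.96.0.0/12 -> H0 at depth 12
  - 253.96.0.0/12 clear@12
  add 22.113.88.224/32 -> H2 at depth 32
  lookup 22.113.88.224: bits 00010110011100010101100011100000 walk d0:-→d1:-→d2:-→d3:-→d4:-→d5:-→d6:-→d7:-→d8:-→d9:-→d10:-→d11:-→d12:-→d13:-→d14:-→d15:-→d16:-→d17:-→d18:-→d19:-→d20:-→d21:-→d22:-→d23:-→d24:-→d25:-→d26:-→d27:-→d28:-→d29:-→d30:-→d31:-→d32:H2 -> H2
  add 253.111.7.17/32 -> H0 at depth 32
  lookup 22.113.88.224: bits 00010110011100010101100011100000 walk d0:-→d1:-→d2:-→d3:-→d4:-→d5:-→d6:-→d7:-→d8:-→d9:-→d10:-→d11:-→d12:-→d13:-→d14:-→d15:-→d16:-→d17:-→d18:-→d19:-→d20:-→d21:-→d22:-→d23:-→d24:-→d25:-→d26:-→d27:-→d28:-→d29:-→d30:-→d31:-→d32:H2 -> H2
  add 46.110.211.3/32 -> H1 at depth 32
  add 46.96.0.0/12 -> H2 at depth 12
  lookup 46.110.211.3: bits 00101110011011101101001100000011 walk d0:-→d1:-→d2:-→d3:-→d4:-→d5:-→d6:-→d7:-→d8:-→d9:-→d10:-→d11:-→d12:H2→d13:-→d14:-→d15:-→d16:-→d17:-→d18:-→d19:-→d20:-→d21:-→d22:-→d23:-→d24:-→d25:-→d26:-→d27:-→d28:-→d29:-→d30:-→d31:-→d32:H1 -> H1
  add 22.113.80.0/20 -> H1 at depth 20
  add 46.110.208.0/20 -> H2 at depth 20
  add 22.113.0.0/16 -> H1 at depth 16
  lookup 228.92.151.205: bits 111 walk d0:-→d1:-→d2:-→d3:- -> no-route
  lookup 46.110.208.6: bits 0010111001101110110100 walk d0:-→d1:-→d2:-→d3:-→d4:-→d5:-→d6:-→d7:-→d8:-→d9:-→d10:-→d11:-→d12:H2→d13:-→d14:-→d15:-→d16:-→d17:-→d18:-→d19:-→d20:H2→d21:-→d22:- -> H2
  add 46.110.211.0/28 -> H1 at depth 28
  - 46.96.0.0/12 clear@12
  lookup 22.113.0.4: bits 00010110011100010 walk d0:-→d1:-→d2:-→d3:-→d4:-→d5:-→d6:-→d7:-→d8:-→d9:-→d10:-→d11:-→d12:-→d13:-→d14:-→d15:-→d16:H1→d17:- -> H1
  add 0.0.0.0/0 -> H2 at depth 0
  lookup 46.110.211.3: bits 00101110011011101101001100000011 walk d0:H2→d1:-→d2:-→d3:-→d4:-→d5:-→d6:-→d7:-→d8:-→d9:-→d10:-→d11:-→d12:-→d13:-→d14:-→d15:-→d16:-→d17:-→d18:-→d19:-→d20:H2→d21:-→d22:-→d23:-→d24:-→d25:-→d26:-→d27:-→d28:H1→d29:-→d30:-→d31:-→d32:H1 -> H1
  add 253.111.7.16/30 -> H2 at depth 30
  - 22.113.0.0/16 clear@16
  add 22.113.88.224/28 -> H1 at depth 28
  lookup 46.110.211.3: bits 00101110011011101101001100000011 walk d0:H2→d1:-→d2:-→d3:-→d4:-→d5:-→d6:-→d7:-→d8:-→d9:-→d10:-→d11:-→d12:-→d13:-→d14:-→d15:-→d16:-→d17:-→d18:-→d19:-→d20:H2→d21:-→d22:-→d23:-→d24:-→d25:-→d26:-→d27:-→d28:H1→d29:-→d30:-→d31:-→d32:H1 -> H1
  lookup 22.113.88.230: bits 00010110011100010101100011100 walk d0:H2→d1:-→d2:-→d3:-→d4:-→d5:-→d6:-→d7:-→d8:-→d9:-→d10:-→d11:-→d12:-→d13:-→d14:-→d15:-→d16:-→d17:-→d18:-→d19:-→d20:H1→d21:-→d22:-→d23:-→d24:-→d25:-→d26:-→d27:-→d28:H1→d29:- -> H1
  add 46.0.0.0/8 -> H0 at depth 8
  - 22.113.80.0/20 clear@20
  lookup 22.113.88.224: bits 00010110011100010101100011100000 walk d0:H2→d1:-→d2:-→d3:-→d4:-→d5:-→d6:-→d7:-→d8:-→d9:-→d10:-→d11:-→d12:-→d13:-→d14:-→d15:-→d16:-→d17:-→d18:-→d19:-→d20:-→d21:-→d22:-→d23:-→d24:-→d25:-→d26:-→d27:-→d28:H1→d29:-→d30:-→d31:-→d32:H2 -> H2

== LOOKUPS ==
["H2","H2","H1","no-route","H2","H1","H1","H1","H1","H2"]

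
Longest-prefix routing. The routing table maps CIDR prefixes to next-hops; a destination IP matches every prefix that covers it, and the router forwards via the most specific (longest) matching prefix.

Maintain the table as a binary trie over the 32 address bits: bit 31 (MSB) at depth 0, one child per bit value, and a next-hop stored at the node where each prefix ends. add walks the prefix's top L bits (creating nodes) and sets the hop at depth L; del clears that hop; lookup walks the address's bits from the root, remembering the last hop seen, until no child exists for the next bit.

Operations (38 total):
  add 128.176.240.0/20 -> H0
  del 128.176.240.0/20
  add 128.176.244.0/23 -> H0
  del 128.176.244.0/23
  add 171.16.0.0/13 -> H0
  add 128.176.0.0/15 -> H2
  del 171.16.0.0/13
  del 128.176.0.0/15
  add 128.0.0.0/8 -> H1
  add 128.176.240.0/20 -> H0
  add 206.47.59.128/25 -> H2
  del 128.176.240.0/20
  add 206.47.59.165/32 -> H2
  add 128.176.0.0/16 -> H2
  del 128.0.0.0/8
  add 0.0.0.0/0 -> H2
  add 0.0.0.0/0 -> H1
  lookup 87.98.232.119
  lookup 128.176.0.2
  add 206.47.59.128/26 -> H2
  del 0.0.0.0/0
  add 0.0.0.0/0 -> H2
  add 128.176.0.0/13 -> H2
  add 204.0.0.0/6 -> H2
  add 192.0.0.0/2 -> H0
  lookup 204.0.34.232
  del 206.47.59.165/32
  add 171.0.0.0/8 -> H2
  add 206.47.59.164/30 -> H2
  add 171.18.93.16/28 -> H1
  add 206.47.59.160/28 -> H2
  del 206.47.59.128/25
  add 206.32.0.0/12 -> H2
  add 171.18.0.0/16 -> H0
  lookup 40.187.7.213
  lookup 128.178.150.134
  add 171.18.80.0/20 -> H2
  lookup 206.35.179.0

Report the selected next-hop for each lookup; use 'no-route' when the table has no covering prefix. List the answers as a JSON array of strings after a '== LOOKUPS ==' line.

Apply in order:
  + 128.176.240.0/20 (H0) depth=20
  - 128.176.240.0/20 clear@20
  + 128.176.244.0/23 (H0) depth=23
  - 128.176.244.0/23 clear@23
  + 171.16.0.0/13 (H0) depth=13
  + 128.176.0.0/15 (H2) depth=15
  - 171.16.0.0/13 clear@13
  - 128.176.0.0/15 clear@15
  + 128.0.0.0/8 (H1) depth=8
  + 128.176.240.0/20 (H0) depth=20
  + 206.47.59.128/25 (H2) depth=25
  - 128.176.240.0/20 clear@20
  + 206.47.59.165/32 (H2) depth=32
  + 128.176.0.0/16 (H2) depth=16
  - 128.0.0.0/8 clear@8
  + 0.0.0.0/0 (H2) depth=0
  + 0.0.0.0/0 (H1) depth=0
  Q 87.98.232.119: descend ε ; hops seen [H1] ; pick H1
  Q 128.176.0.2: descend 1000000010110000 ; hops seen [H1,H2] ; pick H2
  + 206.47.59.128/26 (H2) depth=26
  - 0.0.0.0/0 clear@0
  + 0.0.0.0/0 (H2) depth=0
  + 128.176.0.0/13 (H2) depth=13
  + 204.0.0.0/6 (H2) depth=6
  + 192.0.0.0/2 (H0) depth=2
  Q 204.0.34.232: descend 110011 ; hops seen [H2,H0,H2] ; pick H2
  - 206.47.59.165/32 clear@32
  + 171.0.0.0/8 (H2) depth=8
  + 206.47.59.164/30 (H2) depth=30
  + 171.18.93.16/28 (H1) depth=28
  + 206.47.59.160/28 (H2) depth=28
  - 206.47.59.128/25 clear@25
  + 206.32.0.0/12 (H2) depth=12
  + 171.18.0.0/16 (H0) depth=16
  Q 40.187.7.213: descend ε ; hops seen [H2] ; pick H2
  Q 128.178.150.134: descend 10000000101100 ; hops seen [H2,H2] ; pick H2
  + 171.18.80.0/20 (H2) depth=20
  Q 206.35.179.0: descend 110011100010 ; hops seen [H2,H0,H2,H2] ; pick H2

== LOOKUPS ==
["H1","H2","H2","H2","H2","H2"]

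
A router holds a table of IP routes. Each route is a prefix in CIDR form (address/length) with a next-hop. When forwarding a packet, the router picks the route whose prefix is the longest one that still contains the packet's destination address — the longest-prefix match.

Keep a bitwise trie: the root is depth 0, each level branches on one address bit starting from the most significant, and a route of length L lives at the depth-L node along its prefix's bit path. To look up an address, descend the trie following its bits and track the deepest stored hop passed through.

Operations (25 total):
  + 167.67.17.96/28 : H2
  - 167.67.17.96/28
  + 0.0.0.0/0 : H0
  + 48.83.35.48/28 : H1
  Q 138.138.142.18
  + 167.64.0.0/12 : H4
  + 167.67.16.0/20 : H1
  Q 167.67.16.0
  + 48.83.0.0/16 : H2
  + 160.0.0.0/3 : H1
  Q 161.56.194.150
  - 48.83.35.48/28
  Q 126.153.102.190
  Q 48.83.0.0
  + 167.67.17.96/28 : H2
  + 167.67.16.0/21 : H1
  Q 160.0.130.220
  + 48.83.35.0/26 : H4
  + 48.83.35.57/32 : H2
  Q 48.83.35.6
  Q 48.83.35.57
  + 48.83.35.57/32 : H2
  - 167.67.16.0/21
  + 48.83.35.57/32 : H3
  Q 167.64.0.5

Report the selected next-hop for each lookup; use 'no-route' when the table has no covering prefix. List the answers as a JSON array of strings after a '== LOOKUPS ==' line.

Process each operation:
  + 167.67.17.96/28 (H2) depth=28
  del 167.67.17.96/28 (clear depth 28)
  + 0.0.0.0/0 (H0) depth=0
  + 48.83.35.48/28 (H1) depth=28
  ? 138.138.142.18  path d0:H0→d1:-→d2:-  best=H0
  + 167.64.0.0/12 (H4) depth=12
  + 167.67.16.0/20 (H1) depth=20
  ? 167.67.16.0  path d0:H0→d1:-→d2:-→d3:-→d4:-→d5:-→d6:-→d7:-→d8:-→d9:-→d10:-→d11:-→d12:H4→d13:-→d14:-→d15:-→d16:-→d17:-→d18:-→d19:-→d20:H1→d21:-→d22:-→d23:-  best=H1
  + 48.83.0.0/16 (H2) depth=16
  + 160.0.0.0/3 (H1) depth=3
  ? 161.56.194.150  path d0:H0→d1:-→d2:-→d3:H1→d4:-→d5:-  best=H1
  del 48.83.35.48/28 (clear depth 28)
  ? 126.153.102.190  path d0:H0→d1:-  best=H0
  ? 48.83.0.0  path d0:H0→d1:-→d2:-→d3:-→d4:-→d5:-→d6:-→d7:-→d8:-→d9:-→d10:-→d11:-→d12:-→d13:-→d14:-→d15:-→d16:H2→d17:-→d18:-  best=H2
  + 167.67.17.96/28 (H2) depth=28
  + 167.67.16.0/21 (H1) depth=21
  ? 160.0.130.220  path d0:H0→d1:-→d2:-→d3:H1→d4:-→d5:-  best=H1
  + 48.83.35.0/26 (H4) depth=26
  + 48.83.35.57/32 (H2) depth=32
  ? 48.83.35.6  path d0:H0→d1:-→d2:-→d3:-→d4:-→d5:-→d6:-→d7:-→d8:-→d9:-→d10:-→d11:-→d12:-→d13:-→d14:-→d15:-→d16:H2→d17:-→d18:-→d19:-→d20:-→d21:-→d22:-→d23:-→d24:-→d25:-→d26:H4  best=H4
  ? 48.83.35.57  path d0:H0→d1:-→d2:-→d3:-→d4:-→d5:-→d6:-→d7:-→d8:-→d9:-→d10:-→d11:-→d12:-→d13:-→d14:-→d15:-→d16:H2→d17:-→d18:-→d19:-→d20:-→d21:-→d22:-→d23:-→d24:-→d25:-→d26:H4→d27:-→d28:-→d29:-→d30:-→d31:-→d32:H2  best=H2
  + 48.83.35.57/32 (H2) depth=32
  del 167.67.16.0/21 (clear depth 21)
  + 48.83.35.57/32 (H3) depth=32
  ? 167.64.0.5  path d0:H0→d1:-→d2:-→d3:H1→d4:-→d5:-→d6:-→d7:-→d8:-→d9:-→d10:-→d11:-→d12:H4→d13:-→d14:-  best=H4

== LOOKUPS ==
["H0","H1","H1","H0","H2","H1","H4","H2","H4"]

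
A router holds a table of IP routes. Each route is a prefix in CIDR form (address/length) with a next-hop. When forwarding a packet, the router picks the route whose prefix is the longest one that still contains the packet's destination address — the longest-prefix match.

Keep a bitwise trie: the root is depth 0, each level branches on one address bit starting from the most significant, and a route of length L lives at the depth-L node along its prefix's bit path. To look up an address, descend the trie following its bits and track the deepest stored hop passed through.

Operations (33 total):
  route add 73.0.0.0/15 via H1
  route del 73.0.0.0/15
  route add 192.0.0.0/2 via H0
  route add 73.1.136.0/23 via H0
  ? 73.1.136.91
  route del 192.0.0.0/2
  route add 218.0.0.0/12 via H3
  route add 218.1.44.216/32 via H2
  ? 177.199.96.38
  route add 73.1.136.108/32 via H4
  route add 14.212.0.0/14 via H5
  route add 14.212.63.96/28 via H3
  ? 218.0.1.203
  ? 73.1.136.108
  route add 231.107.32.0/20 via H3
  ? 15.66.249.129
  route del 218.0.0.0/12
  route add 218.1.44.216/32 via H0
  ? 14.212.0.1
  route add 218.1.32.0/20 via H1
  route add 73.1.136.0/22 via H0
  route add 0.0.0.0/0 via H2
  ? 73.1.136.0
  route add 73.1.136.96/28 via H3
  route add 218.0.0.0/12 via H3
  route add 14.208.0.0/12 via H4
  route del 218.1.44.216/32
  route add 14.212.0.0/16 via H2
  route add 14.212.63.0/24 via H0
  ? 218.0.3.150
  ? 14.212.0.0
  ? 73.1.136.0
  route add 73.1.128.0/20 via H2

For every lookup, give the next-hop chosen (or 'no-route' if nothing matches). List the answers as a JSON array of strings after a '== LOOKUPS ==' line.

Apply in order:
  add 73.0.0.0/15 -> H1 at depth 15
  del 73.0.0.0/15 (clear depth 15)
  add 192.0.0.0/2 -> H0 at depth 2
  add 73.1.136.0/23 -> H0 at depth 23
  lookup 73.1.136.91: bits 01001001000000011000100 walk d0:-→d1:-→d2:-→d3:-→d4:-→d5:-→d6:-→d7:-→d8:-→d9:-→d10:-→d11:-→d12:-→d13:-→d14:-→d15:-→d16:-→d17:-→d18:-→d19:-→d20:-→d21:-→d22:-→d23:H0 -> H0
  del 192.0.0.0/2 (clear depth 2)
  add 218.0.0.0/12 -> H3 at depth 12
  add 218.1.44.216/32 -> H2 at depth 32
  lookup 177.199.96.38: bits 1 walk d0:-→d1:- -> no-route
  add 73.1.136.108/32 -> H4 at depth 32
  add 14.212.0.0/14 -> H5 at depth 14
  add 14.212.63.96/28 -> H3 at depth 28
  lookup 218.0.1.203: bits 110110100000000 walk d0:-→d1:-→d2:-→d3:-→d4:-→d5:-→d6:-→d7:-→d8:-→d9:-→d10:-→d11:-→d12:H3→d13:-→d14:-→d15:- -> H3
  lookup 73.1.136.108: bits 01001001000000011000100001101100 walk d0:-→d1:-→d2:-→d3:-→d4:-→d5:-→d6:-→d7:-→d8:-→d9:-→d10:-→d11:-→d12:-→d13:-→d14:-→d15:-→d16:-→d17:-→d18:-→d19:-→d20:-→d21:-→d22:-→d23:H0→d24:-→d25:-→d26:-→d27:-→d28:-→d29:-→d30:-→d31:-→d32:H4 -> H4
  add 231.107.32.0/20 -> H3 at depth 20
  lookup 15.66.249.129: bits 0000111 walk d0:-→d1:-→d2:-→d3:-→d4:-→d5:-→d6:-→d7:- -> no-route
  del 218.0.0.0/12 (clear depth 12)
  add 218.1.44.216/32 -> H0 at depth 32
  lookup 14.212.0.1: bits 000011101101010000 walk d0:-→d1:-→d2:-→d3:-→d4:-→d5:-→d6:-→d7:-→d8:-→d9:-→d10:-→d11:-→d12:-→d13:-→d14:H5→d15:-→d16:-→d17:-→d18:- -> H5
  add 218.1.32.0/20 -> H1 at depth 20
  add 73.1.136.0/22 -> H0 at depth 22
  add 0.0.0.0/0 -> H2 at depth 0
  lookup 73.1.136.0: bits 0100100100000001100010000 walk d0:H2→d1:-→d2:-→d3:-→d4:-→d5:-→d6:-→d7:-→d8:-→d9:-→d10:-→d11:-→d12:-→d13:-→d14:-→d15:-→d16:-→d17:-→d18:-→d19:-→d20:-→d21:-→d22:H0→d23:H0→d24:-→d25:- -> H0
  add 73.1.136.96/28 -> H3 at depth 28
  add 218.0.0.0/12 -> H3 at depth 12
  add 14.208.0.0/12 -> H4 at depth 12
  del 218.1.44.216/32 (clear depth 32)
  add 14.212.0.0/16 -> H2 at depth 16
  add 14.212.63.0/24 -> H0 at depth 24
  lookup 218.0.3.150: bits 110110100000000 walk d0:H2→d1:-→d2:-→d3:-→d4:-→d5:-→d6:-→d7:-→d8:-→d9:-→d10:-→d11:-→d12:H3→d13:-→d14:-→d15:- -> H3
  lookup 14.212.0.0: bits 000011101101010000 walk d0:H2→d1:-→d2:-→d3:-→d4:-→d5:-→d6:-→d7:-→d8:-→d9:-→d10:-→d11:-→d12:H4→d13:-→d14:H5→d15:-→d16:H2→d17:-→d18:- -> H2
  lookup 73.1.136.0: bits 0100100100000001100010000 walk d0:H2→d1:-→d2:-→d3:-→d4:-→d5:-→d6:-→d7:-→d8:-→d9:-→d10:-→d11:-→d12:-→d13:-→d14:-→d15:-→d16:-→d17:-→d18:-→d19:-→d20:-→d21:-→d22:H0→d23:H0→d24:-→d25:- -> H0
  add 73.1.128.0/20 -> H2 at depth 20

== LOOKUPS ==
["H0","no-route","H3","H4","no-route","H5","H0","H3","H2","H0"]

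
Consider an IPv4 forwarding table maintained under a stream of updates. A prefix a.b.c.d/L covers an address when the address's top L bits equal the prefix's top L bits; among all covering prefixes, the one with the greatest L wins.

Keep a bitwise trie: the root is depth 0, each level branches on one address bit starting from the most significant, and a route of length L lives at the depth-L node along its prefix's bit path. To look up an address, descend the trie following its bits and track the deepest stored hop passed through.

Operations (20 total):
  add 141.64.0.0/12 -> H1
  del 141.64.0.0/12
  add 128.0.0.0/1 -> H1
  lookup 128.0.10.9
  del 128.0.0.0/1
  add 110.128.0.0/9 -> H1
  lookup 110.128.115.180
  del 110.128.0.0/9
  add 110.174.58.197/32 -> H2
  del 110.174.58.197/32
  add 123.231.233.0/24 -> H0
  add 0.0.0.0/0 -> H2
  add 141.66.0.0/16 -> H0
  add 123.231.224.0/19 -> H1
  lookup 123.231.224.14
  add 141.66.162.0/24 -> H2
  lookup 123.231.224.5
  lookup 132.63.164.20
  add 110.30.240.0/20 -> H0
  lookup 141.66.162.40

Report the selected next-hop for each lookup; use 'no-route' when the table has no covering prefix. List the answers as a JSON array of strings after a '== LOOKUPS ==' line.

Trace:
  + 141.64.0.0/12 (H1) depth=12
  del 141.64.0.0/12 (clear depth 12)
  + 128.0.0.0/1 (H1) depth=1
  ? 128.0.10.9  path d0:-→d1:H1→d2:-→d3:-→d4:-  best=H1
  del 128.0.0.0/1 (clear depth 1)
  + 110.128.0.0/9 (H1) depth=9
  ? 110.128.115.180  path d0:-→d1:-→d2:-→d3:-→d4:-→d5:-→d6:-→d7:-→d8:-→d9:H1  best=H1
  del 110.128.0.0/9 (clear depth 9)
  + 110.174.58.197/32 (H2) depth=32
  del 110.174.58.197/32 (clear depth 32)
  + 123.231.233.0/24 (H0) depth=24
  + 0.0.0.0/0 (H2) depth=0
  + 141.66.0.0/16 (H0) depth=16
  + 123.231.224.0/19 (H1) depth=19
  ? 123.231.224.14  path d0:H2→d1:-→d2:-→d3:-→d4:-→d5:-→d6:-→d7:-→d8:-→d9:-→d10:-→d11:-→d12:-→d13:-→d14:-→d15:-→d16:-→d17:-→d18:-→d19:H1→d20:-  best=H1
  + 141.66.162.0/24 (H2) depth=24
  ? 123.231.224.5  path d0:H2→d1:-→d2:-→d3:-→d4:-→d5:-→d6:-→d7:-→d8:-→d9:-→d10:-→d11:-→d12:-→d13:-→d14:-→d15:-→d16:-→d17:-→d18:-→d19:H1→d20:-  best=H1
  ? 132.63.164.20  path d0:H2→d1:-→d2:-→d3:-→d4:-  best=H2
  + 110.30.240.0/20 (H0) depth=20
  ? 141.66.162.40  path d0:H2→d1:-→d2:-→d3:-→d4:-→d5:-→d6:-→d7:-→d8:-→d9:-→d10:-→d11:-→d12:-→d13:-→d14:-→d15:-→d16:H0→d17:-→d18:-→d19:-→d20:-→d21:-→d22:-→d23:-→d24:H2  best=H2

== LOOKUPS ==
["H1","H1","H1","H1","H2","H2"]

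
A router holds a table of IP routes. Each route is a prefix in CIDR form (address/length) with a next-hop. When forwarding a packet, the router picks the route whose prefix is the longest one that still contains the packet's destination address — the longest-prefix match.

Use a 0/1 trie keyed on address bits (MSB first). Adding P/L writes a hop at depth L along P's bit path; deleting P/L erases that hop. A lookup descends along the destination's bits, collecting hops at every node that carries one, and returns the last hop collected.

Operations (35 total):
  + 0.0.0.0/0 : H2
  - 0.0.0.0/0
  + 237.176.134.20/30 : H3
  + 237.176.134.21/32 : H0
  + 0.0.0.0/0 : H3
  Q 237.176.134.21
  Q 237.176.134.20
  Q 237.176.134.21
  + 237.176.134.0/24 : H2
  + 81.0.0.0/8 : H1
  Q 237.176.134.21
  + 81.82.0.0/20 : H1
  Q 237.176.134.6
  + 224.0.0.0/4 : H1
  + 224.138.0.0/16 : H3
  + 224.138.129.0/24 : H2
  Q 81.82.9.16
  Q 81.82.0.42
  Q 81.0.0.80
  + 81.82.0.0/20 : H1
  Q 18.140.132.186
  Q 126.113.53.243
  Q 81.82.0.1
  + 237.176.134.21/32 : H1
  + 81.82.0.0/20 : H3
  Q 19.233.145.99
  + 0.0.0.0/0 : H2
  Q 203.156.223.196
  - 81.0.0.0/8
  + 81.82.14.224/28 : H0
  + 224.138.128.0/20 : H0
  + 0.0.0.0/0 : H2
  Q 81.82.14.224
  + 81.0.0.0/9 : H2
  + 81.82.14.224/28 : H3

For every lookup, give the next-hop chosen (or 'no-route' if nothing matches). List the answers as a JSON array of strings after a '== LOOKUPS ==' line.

Trace:
  add 0.0.0.0/0 -> H2 at depth 0
  - 0.0.0.0/0 clear@0
  add 237.176.134.20/30 -> H3 at depth 30
  add 237.176.134.21/32 -> H0 at depth 32
  add 0.0.0.0/0 -> H3 at depth 0
  lookup 237.176.134.21: bits 11101101101100001000011000010101 walk d0:H3→d1:-→d2:-→d3:-→d4:-→d5:-→d6:-→d7:-→d8:-→d9:-→d10:-→d11:-→d12:-→d13:-→d14:-→d15:-→d16:-→d17:-→d18:-→d19:-→d20:-→d21:-→d22:-→d23:-→d24:-→d25:-→d26:-→d27:-→d28:-→d29:-→d30:H3→d31:-→d32:H0 -> H0
  lookup 237.176.134.20: bits 1110110110110000100001100001010 walk d0:H3→d1:-→d2:-→d3:-→d4:-→d5:-→d6:-→d7:-→d8:-→d9:-→d10:-→d11:-→d12:-→d13:-→d14:-→d15:-→d16:-→d17:-→d18:-→d19:-→d20:-→d21:-→d22:-→d23:-→d24:-→d25:-→d26:-→d27:-→d28:-→d29:-→d30:H3→d31:- -> H3
  lookup 237.176.134.21: bits 11101101101100001000011000010101 walk d0:H3→d1:-→d2:-→d3:-→d4:-→d5:-→d6:-→d7:-→d8:-→d9:-→d10:-→d11:-→d12:-→d13:-→d14:-→d15:-→d16:-→d17:-→d18:-→d19:-→d20:-→d21:-→d22:-→d23:-→d24:-→d25:-→d26:-→d27:-→d28:-→d29:-→d30:H3→d31:-→d32:H0 -> H0
  add 237.176.134.0/24 -> H2 at depth 24
  add 81.0.0.0/8 -> H1 at depth 8
  lookup 237.176.134.21: bits 11101101101100001000011000010101 walk d0:H3→d1:-→d2:-→d3:-→d4:-→d5:-→d6:-→d7:-→d8:-→d9:-→d10:-→d11:-→d12:-→d13:-→d14:-→d15:-→d16:-→d17:-→d18:-→d19:-→d20:-→d21:-→d22:-→d23:-→d24:H2→d25:-→d26:-→d27:-→d28:-→d29:-→d30:H3→d31:-→d32:H0 -> H0
  add 81.82.0.0/20 -> H1 at depth 20
  lookup 237.176.134.6: bits 111011011011000010000110000 walk d0:H3→d1:-→d2:-→d3:-→d4:-→d5:-→d6:-→d7:-→d8:-→d9:-→d10:-→d11:-→d12:-→d13:-→d14:-→d15:-→d16:-→d17:-→d18:-→d19:-→d20:-→d21:-→d22:-→d23:-→d24:H2→d25:-→d26:-→d27:- -> H2
  add 224.0.0.0/4 -> H1 at depth 4
  add 224.138.0.0/16 -> H3 at depth 16
  add 224.138.129.0/24 -> H2 at depth 24
  lookup 81.82.9.16: bits 01010001010100100000 walk d0:H3→d1:-→d2:-→d3:-→d4:-→d5:-→d6:-→d7:-→d8:H1→d9:-→d10:-→d11:-→d12:-→d13:-→d14:-→d15:-→d16:-→d17:-→d18:-→d19:-→d20:H1 -> H1
  lookup 81.82.0.42: bits 01010001010100100000 walk d0:H3→d1:-→d2:-→d3:-→d4:-→d5:-→d6:-→d7:-→d8:H1→d9:-→d10:-→d11:-→d12:-→d13:-→d14:-→d15:-→d16:-→d17:-→d18:-→d19:-→d20:H1 -> H1
  lookup 81.0.0.80: bits 010100010 walk d0:H3→d1:-→d2:-→d3:-→d4:-→d5:-→d6:-→d7:-→d8:H1→d9:- -> H1
  add 81.82.0.0/20 -> H1 at depth 20
  lookup 18.140.132.186: bits 0 walk d0:H3→d1:- -> H3
  lookup 126.113.53.243: bits 01 walk d0:H3→d1:-→d2:- -> H3
  lookup 81.82.0.1: bits 01010001010100100000 walk d0:H3→d1:-→d2:-→d3:-→d4:-→d5:-→d6:-→d7:-→d8:H1→d9:-→d10:-→d11:-→d12:-→d13:-→d14:-→d15:-→d16:-→d17:-→d18:-→d19:-→d20:H1 -> H1
  add 237.176.134.21/32 -> H1 at depth 32
  add 81.82.0.0/20 -> H3 at depth 20
  lookup 19.233.145.99: bits 0 walk d0:H3→d1:- -> H3
  add 0.0.0.0/0 -> H2 at depth 0
  lookup 203.156.223.196: bits 11 walk d0:H2→d1:-→d2:- -> H2
  - 81.0.0.0/8 clear@8
  add 81.82.14.224/28 -> H0 at depth 28
  add 224.138.128.0/20 -> H0 at depth 20
  add 0.0.0.0/0 -> H2 at depth 0
  lookup 81.82.14.224: bits 0101000101010010000011101110 walk d0:H2→d1:-→d2:-→d3:-→d4:-→d5:-→d6:-→d7:-→d8:-→d9:-→d10:-→d11:-→d12:-→d13:-→d14:-→d15:-→d16:-→d17:-→d18:-→d19:-→d20:H3→d21:-→d22:-→d23:-→d24:-→d25:-→d26:-→d27:-→d28:H0 -> H0
  add 81.0.0.0/9 -> H2 at depth 9
  add 81.82.14.224/28 -> H3 at depth 28

== LOOKUPS ==
["H0","H3","H0","H0","H2","H1","H1","H1","H3","H3","H1","H3","H2","H0"]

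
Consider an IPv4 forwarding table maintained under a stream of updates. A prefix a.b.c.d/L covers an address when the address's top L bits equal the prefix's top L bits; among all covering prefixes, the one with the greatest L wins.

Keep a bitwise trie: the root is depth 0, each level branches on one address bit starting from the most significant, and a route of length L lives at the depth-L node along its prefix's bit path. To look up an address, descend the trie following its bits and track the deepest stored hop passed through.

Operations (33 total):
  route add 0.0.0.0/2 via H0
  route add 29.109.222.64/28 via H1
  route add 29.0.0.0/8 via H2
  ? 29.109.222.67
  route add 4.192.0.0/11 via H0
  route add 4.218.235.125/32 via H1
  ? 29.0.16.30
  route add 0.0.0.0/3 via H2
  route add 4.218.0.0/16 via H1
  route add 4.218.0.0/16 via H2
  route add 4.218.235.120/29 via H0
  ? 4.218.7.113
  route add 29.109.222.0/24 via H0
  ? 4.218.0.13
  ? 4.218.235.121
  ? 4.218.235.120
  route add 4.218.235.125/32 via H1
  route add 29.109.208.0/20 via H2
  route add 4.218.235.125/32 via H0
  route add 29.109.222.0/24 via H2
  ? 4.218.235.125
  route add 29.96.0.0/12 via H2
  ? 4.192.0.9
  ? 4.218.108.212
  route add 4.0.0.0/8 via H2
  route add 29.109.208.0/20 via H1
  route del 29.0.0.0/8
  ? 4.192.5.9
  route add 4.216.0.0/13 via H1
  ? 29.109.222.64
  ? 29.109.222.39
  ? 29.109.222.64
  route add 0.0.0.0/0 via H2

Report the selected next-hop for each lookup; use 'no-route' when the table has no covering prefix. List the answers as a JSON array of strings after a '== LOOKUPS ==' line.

Trace:
  add 0.0.0.0/2 -> H0 at depth 2
  add 29.109.222.64/28 -> H1 at depth 28
  add 29.0.0.0/8 -> H2 at depth 8
  ? 29.109.222.67  path d0:-→d1:-→d2:H0→d3:-→d4:-→d5:-→d6:-→d7:-→d8:H2→d9:-→d10:-→d11:-→d12:-→d13:-→d14:-→d15:-→d16:-→d17:-→d18:-→d19:-→d20:-→d21:-→d22:-→d23:-→d24:-→d25:-→d26:-→d27:-→d28:H1  best=H1
  add 4.192.0.0/11 -> H0 at depth 11
  add 4.218.235.125/32 -> H1 at depth 32
  ? 29.0.16.30  path d0:-→d1:-→d2:H0→d3:-→d4:-→d5:-→d6:-→d7:-→d8:H2→d9:-  best=H2
  add 0.0.0.0/3 -> H2 at depth 3
  add 4.218.0.0/16 -> H1 at depth 16
  add 4.218.0.0/16 -> H2 at depth 16
  add 4.218.235.120/29 -> H0 at depth 29
  ? 4.218.7.113  path d0:-→d1:-→d2:H0→d3:H2→d4:-→d5:-→d6:-→d7:-→d8:-→d9:-→d10:-→d11:H0→d12:-→d13:-→d14:-→d15:-→d16:H2  best=H2
  add 29.109.222.0/24 -> H0 at depth 24
  ? 4.218.0.13  path d0:-→d1:-→d2:H0→d3:H2→d4:-→d5:-→d6:-→d7:-→d8:-→d9:-→d10:-→d11:H0→d12:-→d13:-→d14:-→d15:-→d16:H2  best=H2
  ? 4.218.235.121  path d0:-→d1:-→d2:H0→d3:H2→d4:-→d5:-→d6:-→d7:-→d8:-→d9:-→d10:-→d11:H0→d12:-→d13:-→d14:-→d15:-→d16:H2→d17:-→d18:-→d19:-→d20:-→d21:-→d22:-→d23:-→d24:-→d25:-→d26:-→d27:-→d28:-→d29:H0  best=H0
  ? 4.218.235.120  path d0:-→d1:-→d2:H0→d3:H2→d4:-→d5:-→d6:-→d7:-→d8:-→d9:-→d10:-→d11:H0→d12:-→d13:-→d14:-→d15:-→d16:H2→d17:-→d18:-→d19:-→d20:-→d21:-→d22:-→d23:-→d24:-→d25:-→d26:-→d27:-→d28:-→d29:H0  best=H0
  add 4.218.235.125/32 -> H1 at depth 32
  add 29.109.208.0/20 -> H2 at depth 20
  add 4.218.235.125/32 -> H0 at depth 32
  add 29.109.222.0/24 -> H2 at depth 24
  ? 4.218.235.125  path d0:-→d1:-→d2:H0→d3:H2→d4:-→d5:-→d6:-→d7:-→d8:-→d9:-→d10:-→d11:H0→d12:-→d13:-→d14:-→d15:-→d16:H2→d17:-→d18:-→d19:-→d20:-→d21:-→d22:-→d23:-→d24:-→d25:-→d26:-→d27:-→d28:-→d29:H0→d30:-→d31:-→d32:H0  best=H0
  add 29.96.0.0/12 -> H2 at depth 12
  ? 4.192.0.9  path d0:-→d1:-→d2:H0→d3:H2→d4:-→d5:-→d6:-→d7:-→d8:-→d9:-→d10:-→d11:H0  best=H0
  ? 4.218.108.212  path d0:-→d1:-→d2:H0→d3:H2→d4:-→d5:-→d6:-→d7:-→d8:-→d9:-→d10:-→d11:H0→d12:-→d13:-→d14:-→d15:-→d16:H2  best=H2
  add 4.0.0.0/8 -> H2 at depth 8
  add 29.109.208.0/20 -> H1 at depth 20
  del 29.0.0.0/8 (clear depth 8)
  ? 4.192.5.9  path d0:-→d1:-→d2:H0→d3:H2→d4:-→d5:-→d6:-→d7:-→d8:H2→d9:-→d10:-→d11:H0  best=H0
  add 4.216.0.0/13 -> H1 at depth 13
  ? 29.109.222.64  path d0:-→d1:-→d2:H0→d3:H2→d4:-→d5:-→d6:-→d7:-→d8:-→d9:-→d10:-→d11:-→d12:H2→d13:-→d14:-→d15:-→d16:-→d17:-→d18:-→d19:-→d20:H1→d21:-→d22:-→d23:-→d24:H2→d25:-→d26:-→d27:-→d28:H1  best=H1
  ? 29.109.222.39  path d0:-→d1:-→d2:H0→d3:H2→d4:-→d5:-→d6:-→d7:-→d8:-→d9:-→d10:-→d11:-→d12:H2→d13:-→d14:-→d15:-→d16:-→d17:-→d18:-→d19:-→d20:H1→d21:-→d22:-→d23:-→d24:H2→d25:-  best=H2
  ? 29.109.222.64  path d0:-→d1:-→d2:H0→d3:H2→d4:-→d5:-→d6:-→d7:-→d8:-→d9:-→d10:-→d11:-→d12:H2→d13:-→d14:-→d15:-→d16:-→d17:-→d18:-→d19:-→d20:H1→d21:-→d22:-→d23:-→d24:H2→d25:-→d26:-→d27:-→d28:H1  best=H1
  add 0.0.0.0/0 -> H2 at depth 0

== LOOKUPS ==
["H1","H2","H2","H2","H0","H0","H0","H0","H2","H0","H1","H2","H1"]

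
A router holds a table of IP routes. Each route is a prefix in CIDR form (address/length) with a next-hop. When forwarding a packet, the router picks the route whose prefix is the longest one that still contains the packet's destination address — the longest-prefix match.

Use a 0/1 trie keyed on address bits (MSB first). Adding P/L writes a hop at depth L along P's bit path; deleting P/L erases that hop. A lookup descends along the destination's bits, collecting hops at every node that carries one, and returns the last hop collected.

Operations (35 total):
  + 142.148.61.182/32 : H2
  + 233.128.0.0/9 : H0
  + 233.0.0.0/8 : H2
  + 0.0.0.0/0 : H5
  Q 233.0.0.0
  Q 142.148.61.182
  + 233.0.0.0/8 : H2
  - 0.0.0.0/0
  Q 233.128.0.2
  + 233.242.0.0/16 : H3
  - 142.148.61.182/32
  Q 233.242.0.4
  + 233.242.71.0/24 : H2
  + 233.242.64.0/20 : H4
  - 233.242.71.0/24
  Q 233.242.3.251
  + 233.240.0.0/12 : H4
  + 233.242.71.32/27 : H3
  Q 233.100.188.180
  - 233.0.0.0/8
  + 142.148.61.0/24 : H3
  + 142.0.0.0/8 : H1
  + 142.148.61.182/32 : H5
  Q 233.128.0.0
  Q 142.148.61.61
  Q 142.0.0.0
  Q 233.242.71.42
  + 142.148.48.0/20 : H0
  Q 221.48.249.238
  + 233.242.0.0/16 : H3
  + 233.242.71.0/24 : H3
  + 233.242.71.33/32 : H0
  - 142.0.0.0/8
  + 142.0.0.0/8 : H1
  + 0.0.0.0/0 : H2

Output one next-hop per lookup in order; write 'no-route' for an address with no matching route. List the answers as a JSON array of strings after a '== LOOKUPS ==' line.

Apply in order:
  + 142.148.61.182/32 (H2) depth=32
  + 233.128.0.0/9 (H0) depth=9
  + 233.0.0.0/8 (H2) depth=8
  + 0.0.0.0/0 (H5) depth=0
  Q 233.0.0.0: descend 11101001 ; hops seen [H5,H2] ; pick H2
  Q 142.148.61.182: descend 10001110100101000011110110110110 ; hops seen [H5,H2] ; pick H2
  + 233.0.0.0/8 (H2) depth=8
  - 0.0.0.0/0 clear@0
  Q 233.128.0.2: descend 111010011 ; hops seen [H2,H0] ; pick H0
  + 233.242.0.0/16 (H3) depth=16
  - 142.148.61.182/32 clear@32
  Q 233.242.0.4: descend 1110100111110010 ; hops seen [H2,H0,H3] ; pick H3
  + 233.242.71.0/24 (H2) depth=24
  + 233.242.64.0/20 (H4) depth=20
  - 233.242.71.0/24 clear@24
  Q 233.242.3.251: descend 11101001111100100 ; hops seen [H2,H0,H3] ; pick H3
  + 233.240.0.0/12 (H4) depth=12
  + 233.242.71.32/27 (H3) depth=27
  Q 233.100.188.180: descend 11101001 ; hops seen [H2] ; pick H2
  - 233.0.0.0/8 clear@8
  + 142.148.61.0/24 (H3) depth=24
  + 142.0.0.0/8 (H1) depth=8
  + 142.148.61.182/32 (H5) depth=32
  Q 233.128.0.0: descend 111010011 ; hops seen [H0] ; pick H0
  Q 142.148.61.61: descend 100011101001010000111101 ; hops seen [H1,H3] ; pick H3
  Q 142.0.0.0: descend 10001110 ; hops seen [H1] ; pick H1
  Q 233.242.71.42: descend 111010011111001001000111001 ; hops seen [H0,H4,H3,H4,H3] ; pick H3
  + 142.148.48.0/20 (H0) depth=20
  Q 221.48.249.238: descend 11 ; hops seen [∅] ; pick no-route
  + 233.242.0.0/16 (H3) depth=16
  + 233.242.71.0/24 (H3) depth=24
  + 233.242.71.33/32 (H0) depth=32
  - 142.0.0.0/8 clear@8
  + 142.0.0.0/8 (H1) depth=8
  + 0.0.0.0/0 (H2) depth=0

== LOOKUPS ==
["H2","H2","H0","H3","H3","H2","H0","H3","H1","H3","no-route"]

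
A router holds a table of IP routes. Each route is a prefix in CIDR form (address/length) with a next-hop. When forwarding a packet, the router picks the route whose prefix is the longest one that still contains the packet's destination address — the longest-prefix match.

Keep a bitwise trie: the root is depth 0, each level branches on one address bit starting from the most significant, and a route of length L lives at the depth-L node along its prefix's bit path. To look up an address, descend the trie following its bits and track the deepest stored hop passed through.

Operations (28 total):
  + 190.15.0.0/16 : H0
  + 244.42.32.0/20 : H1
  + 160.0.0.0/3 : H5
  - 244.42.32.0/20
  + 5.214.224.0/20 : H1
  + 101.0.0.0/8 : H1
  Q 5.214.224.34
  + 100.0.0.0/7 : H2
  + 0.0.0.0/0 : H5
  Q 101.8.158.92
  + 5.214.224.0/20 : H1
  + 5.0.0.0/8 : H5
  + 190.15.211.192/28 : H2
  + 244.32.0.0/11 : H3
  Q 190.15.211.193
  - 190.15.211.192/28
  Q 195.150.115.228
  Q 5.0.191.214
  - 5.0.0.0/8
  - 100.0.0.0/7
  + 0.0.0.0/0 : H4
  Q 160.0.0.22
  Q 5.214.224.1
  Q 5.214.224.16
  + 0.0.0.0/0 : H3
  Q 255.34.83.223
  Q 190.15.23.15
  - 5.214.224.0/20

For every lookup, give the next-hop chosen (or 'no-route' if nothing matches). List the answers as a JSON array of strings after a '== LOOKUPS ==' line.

Trace:
  add 190.15.0.0/16 -> H0 at depth 16
  add 244.42.32.0/20 -> H1 at depth 20
  add 160.0.0.0/3 -> H5 at depth 3
  del 244.42.32.0/20 (clear depth 20)
  add 5.214.224.0/20 -> H1 at depth 20
  add 101.0.0.0/8 -> H1 at depth 8
  ? 5.214.224.34  path d0:-→d1:-→d2:-→d3:-→d4:-→d5:-→d6:-→d7:-→d8:-→d9:-→d10:-→d11:-→d12:-→d13:-→d14:-→d15:-→d16:-→d17:-→d18:-→d19:-→d20:H1  best=H1
  add 100.0.0.0/7 -> H2 at depth 7
  add 0.0.0.0/0 -> H5 at depth 0
  ? 101.8.158.92  path d0:H5→d1:-→d2:-→d3:-→d4:-→d5:-→d6:-→d7:H2→d8:H1  best=H1
  add 5.214.224.0/20 -> H1 at depth 20
  add 5.0.0.0/8 -> H5 at depth 8
  add 190.15.211.192/28 -> H2 at depth 28
  add 244.32.0.0/11 -> H3 at depth 11
  ? 190.15.211.193  path d0:H5→d1:-→d2:-→d3:H5→d4:-→d5:-→d6:-→d7:-→d8:-→d9:-→d10:-→d11:-→d12:-→d13:-→d14:-→d15:-→d16:H0→d17:-→d18:-→d19:-→d20:-→d21:-→d22:-→d23:-→d24:-→d25:-→d26:-→d27:-→d28:H2  best=H2
  del 190.15.211.192/28 (clear depth 28)
  ? 195.150.115.228  path d0:H5→d1:-→d2:-  best=H5
  ? 5.0.191.214  path d0:H5→d1:-→d2:-→d3:-→d4:-→d5:-→d6:-→d7:-→d8:H5  best=H5
  del 5.0.0.0/8 (clear depth 8)
  del 100.0.0.0/7 (clear depth 7)
  add 0.0.0.0/0 -> H4 at depth 0
  ? 160.0.0.22  path d0:H4→d1:-→d2:-→d3:H5  best=H5
  ? 5.214.224.1  path d0:H4→d1:-→d2:-→d3:-→d4:-→d5:-→d6:-→d7:-→d8:-→d9:-→d10:-→d11:-→d12:-→d13:-→d14:-→d15:-→d16:-→d17:-→d18:-→d19:-→d20:H1  best=H1
  ? 5.214.224.16  path d0:H4→d1:-→d2:-→d3:-→d4:-→d5:-→d6:-→d7:-→d8:-→d9:-→d10:-→d11:-→d12:-→d13:-→d14:-→d15:-→d16:-→d17:-→d18:-→d19:-→d20:H1  best=H1
  add 0.0.0.0/0 -> H3 at depth 0
  ? 255.34.83.223  path d0:H3→d1:-→d2:-→d3:-→d4:-  best=H3
  ? 190.15.23.15  path d0:H3→d1:-→d2:-→d3:H5→d4:-→d5:-→d6:-→d7:-→d8:-→d9:-→d10:-→d11:-→d12:-→d13:-→d14:-→d15:-→d16:H0  best=H0
  del 5.214.224.0/20 (clear depth 20)

== LOOKUPS ==
["H1","H1","H2","H5","H5","H5","H1","H1","H3","H0"]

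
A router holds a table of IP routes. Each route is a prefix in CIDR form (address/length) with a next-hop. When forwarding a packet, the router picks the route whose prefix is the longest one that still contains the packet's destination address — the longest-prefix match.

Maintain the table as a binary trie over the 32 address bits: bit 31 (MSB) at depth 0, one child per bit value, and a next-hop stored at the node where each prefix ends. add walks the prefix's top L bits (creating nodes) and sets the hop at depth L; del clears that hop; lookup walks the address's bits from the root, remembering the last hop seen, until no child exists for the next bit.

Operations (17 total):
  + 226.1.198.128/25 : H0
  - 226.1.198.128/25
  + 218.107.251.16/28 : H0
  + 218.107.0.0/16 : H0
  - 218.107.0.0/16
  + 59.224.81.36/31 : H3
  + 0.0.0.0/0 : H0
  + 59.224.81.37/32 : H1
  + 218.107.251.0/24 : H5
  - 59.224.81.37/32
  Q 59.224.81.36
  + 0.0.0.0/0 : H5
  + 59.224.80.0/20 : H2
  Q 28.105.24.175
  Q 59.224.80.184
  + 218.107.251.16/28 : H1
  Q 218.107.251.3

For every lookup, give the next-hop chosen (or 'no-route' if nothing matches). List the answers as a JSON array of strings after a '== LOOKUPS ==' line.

Trace:
  add 226.1.198.128/25 -> H0 at depth 25
  del 226.1.198.128/25 (clear depth 25)
  add 218.107.251.16/28 -> H0 at depth 28
  add 218.107.0.0/16 -> H0 at depth 16
  del 218.107.0.0/16 (clear depth 16)
  add 59.224.81.36/31 -> H3 at depth 31
  add 0.0.0.0/0 -> H0 at depth 0
  add 59.224.81.37/32 -> H1 at depth 32
  add 218.107.251.0/24 -> H5 at depth 24
  del 59.224.81.37/32 (clear depth 32)
  lookup 59.224.81.36: bits 0011101111100000010100010010010 walk d0:H0→d1:-→d2:-→d3:-→d4:-→d5:-→d6:-→d7:-→d8:-→d9:-→d10:-→d11:-→d12:-→d13:-→d14:-→d15:-→d16:-→d17:-→d18:-→d19:-→d20:-→d21:-→d22:-→d23:-→d24:-→d25:-→d26:-→d27:-→d28:-→d29:-→d30:-→d31:H3 -> H3
  add 0.0.0.0/0 -> H5 at depth 0
  add 59.224.80.0/20 -> H2 at depth 20
  lookup 28.105.24.175: bits 00 walk d0:H5→d1:-→d2:- -> H5
  lookup 59.224.80.184: bits 00111011111000000101000 walk d0:H5→d1:-→d2:-→d3:-→d4:-→d5:-→d6:-→d7:-→d8:-→d9:-→d10:-→d11:-→d12:-→d13:-→d14:-→d15:-→d16:-→d17:-→d18:-→d19:-→d20:H2→d21:-→d22:-→d23:- -> H2
  add 218.107.251.16/28 -> H1 at depth 28
  lookup 218.107.251.3: bits 110110100110101111111011000 walk d0:H5→d1:-→d2:-→d3:-→d4:-→d5:-→d6:-→d7:-→d8:-→d9:-→d10:-→d11:-→d12:-→d13:-→d14:-→d15:-→d16:-→d17:-→d18:-→d19:-→d20:-→d21:-→d22:-→d23:-→d24:H5→d25:-→d26:-→d27:- -> H5

== LOOKUPS ==
["H3","H5","H2","H5"]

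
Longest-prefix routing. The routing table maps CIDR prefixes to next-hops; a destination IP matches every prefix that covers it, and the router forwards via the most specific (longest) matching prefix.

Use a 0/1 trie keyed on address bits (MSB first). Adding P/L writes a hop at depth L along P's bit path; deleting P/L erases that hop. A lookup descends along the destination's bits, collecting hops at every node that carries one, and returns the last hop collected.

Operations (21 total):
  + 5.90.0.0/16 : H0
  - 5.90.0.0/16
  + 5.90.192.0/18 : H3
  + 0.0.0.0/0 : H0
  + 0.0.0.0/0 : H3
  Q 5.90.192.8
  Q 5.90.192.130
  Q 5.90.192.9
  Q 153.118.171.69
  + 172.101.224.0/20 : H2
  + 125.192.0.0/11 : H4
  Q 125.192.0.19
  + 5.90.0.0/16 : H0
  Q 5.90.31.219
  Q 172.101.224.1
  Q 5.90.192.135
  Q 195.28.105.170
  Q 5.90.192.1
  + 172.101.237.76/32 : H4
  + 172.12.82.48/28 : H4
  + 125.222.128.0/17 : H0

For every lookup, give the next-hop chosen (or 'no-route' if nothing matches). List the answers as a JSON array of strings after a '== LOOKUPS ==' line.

Trace:
  + 5.90.0.0/16 (H0) depth=16
  - 5.90.0.0/16 clear@16
  + 5.90.192.0/18 (H3) depth=18
  + 0.0.0.0/0 (H0) depth=0
  + 0.0.0.0/0 (H3) depth=0
  lookup 5.90.192.8: bits 000001010101101011 walk d0:H3→d1:-→d2:-→d3:-→d4:-→d5:-→d6:-→d7:-→d8:-→d9:-→d10:-→d11:-→d12:-→d13:-→d14:-→d15:-→d16:-→d17:-→d18:H3 -> H3
  lookup 5.90.192.130: bits 000001010101101011 walk d0:H3→d1:-→d2:-→d3:-→d4:-→d5:-→d6:-→d7:-→d8:-→d9:-→d10:-→d11:-→d12:-→d13:-→d14:-→d15:-→d16:-→d17:-→d18:H3 -> H3
  lookup 5.90.192.9: bits 000001010101101011 walk d0:H3→d1:-→d2:-→d3:-→d4:-→d5:-→d6:-→d7:-→d8:-→d9:-→d10:-→d11:-→d12:-→d13:-→d14:-→d15:-→d16:-→d17:-→d18:H3 -> H3
  lookup 153.118.171.69: bits ε walk d0:H3 -> H3
  + 172.101.224.0/20 (H2) depth=20
  + 125.192.0.0/11 (H4) depth=11
  lookup 125.192.0.19: bits 01111101110 walk d0:H3→d1:-→d2:-→d3:-→d4:-→d5:-→d6:-→d7:-→d8:-→d9:-→d10:-→d11:H4 -> H4
  + 5.90.0.0/16 (H0) depth=16
  lookup 5.90.31.219: bits 0000010101011010 walk d0:H3→d1:-→d2:-→d3:-→d4:-→d5:-→d6:-→d7:-→d8:-→d9:-→d10:-→d11:-→d12:-→d13:-→d14:-→d15:-→d16:H0 -> H0
  lookup 172.101.224.1: bits 10101100011001011110 walk d0:H3→d1:-→d2:-→d3:-→d4:-→d5:-→d6:-→d7:-→d8:-→d9:-→d10:-→d11:-→d12:-→d13:-→d14:-→d15:-→d16:-→d17:-→d18:-→d19:-→d20:H2 -> H2
  lookup 5.90.192.135: bits 000001010101101011 walk d0:H3→d1:-→d2:-→d3:-→d4:-→d5:-→d6:-→d7:-→d8:-→d9:-→d10:-→d11:-→d12:-→d13:-→d14:-→d15:-→d16:H0→d17:-→d18:H3 -> H3
  lookup 195.28.105.170: bits 1 walk d0:H3→d1:- -> H3
  lookup 5.90.192.1: bits 000001010101101011 walk d0:H3→d1:-→d2:-→d3:-→d4:-→d5:-→d6:-→d7:-→d8:-→d9:-→d10:-→d11:-→d12:-→d13:-→d14:-→d15:-→d16:H0→d17:-→d18:H3 -> H3
  + 172.101.237.76/32 (H4) depth=32
  + 172.12.82.48/28 (H4) depth=28
  + 125.222.128.0/17 (H0) depth=17

== LOOKUPS ==
["H3","H3","H3","H3","H4","H0","H2","H3","H3","H3"]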